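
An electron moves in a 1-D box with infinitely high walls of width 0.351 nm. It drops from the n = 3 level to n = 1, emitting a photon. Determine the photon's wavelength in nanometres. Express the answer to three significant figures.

λ = 50.8 nm

E_1 = h²/(8m_eL²) = 4.890×10^-19 J, so ΔE = (3² − 1²)E_1 = 3.912×10^-18 J.
λ = hc/ΔE = (6.626×10^-34·2.998×10^8)/3.912×10^-18 = 5.08×10^-8 m = 50.8 nm.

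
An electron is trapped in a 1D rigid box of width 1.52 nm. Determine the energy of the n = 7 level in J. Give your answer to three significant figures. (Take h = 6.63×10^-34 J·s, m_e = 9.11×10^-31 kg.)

E_7 = 1.28×10^-18 J

For an infinite well E_n = n²h²/(8m_eL²), so E_1 = h²/(8m_eL²) = (6.63×10^-34)²/(8·9.11×10^-31·(1.52×10^-9 m)²) = 2.611×10^-20 J.
Then E_7 = 7²·E_1 = 49·2.611×10^-20 J = 1.28×10^-18 J.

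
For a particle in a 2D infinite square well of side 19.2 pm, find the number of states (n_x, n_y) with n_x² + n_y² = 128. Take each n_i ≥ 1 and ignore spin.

The level has n_x² + n_y² = 128. The ordered positive-integer solutions are (8, 8).
That gives 1 state.

degeneracy = 1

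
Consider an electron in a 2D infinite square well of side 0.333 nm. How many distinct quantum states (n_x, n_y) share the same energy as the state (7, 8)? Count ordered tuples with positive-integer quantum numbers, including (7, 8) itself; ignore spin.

degeneracy = 2

The level has n_x² + n_y² = 113. The ordered positive-integer solutions are (7, 8), (8, 7).
That gives 2 states.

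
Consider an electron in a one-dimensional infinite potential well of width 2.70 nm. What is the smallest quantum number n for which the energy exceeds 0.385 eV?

n = 3

E_1 = h²/(8m_eL²) = 8.264×10^-21 J = 0.05159 eV.
Need n² > 0.385/0.05159 = 7.463, i.e. n > 2.732.
The smallest integer satisfying this is n = 3.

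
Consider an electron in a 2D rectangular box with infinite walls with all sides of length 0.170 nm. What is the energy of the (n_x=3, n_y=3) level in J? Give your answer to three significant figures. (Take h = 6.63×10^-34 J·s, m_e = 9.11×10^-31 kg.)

For a 2D rectangular well E = (h²/8m_e)·Σ n_i²/L_i² = (6.63×10^-34)²/(8·9.11×10^-31) · [3²/(0.170 nm)² + 3²/(0.170 nm)²].
Evaluating gives E = 3.76×10^-17 J.

E = 3.76×10^-17 J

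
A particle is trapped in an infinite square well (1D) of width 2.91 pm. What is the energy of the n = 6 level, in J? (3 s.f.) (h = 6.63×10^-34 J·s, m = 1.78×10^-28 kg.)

E_6 = 1.31×10^-15 J

For an infinite well E_n = n²h²/(8mL²), so E_1 = h²/(8mL²) = (6.63×10^-34)²/(8·1.78×10^-28·(2.91×10^-12 m)²) = 3.645×10^-17 J.
Then E_6 = 6²·E_1 = 36·3.645×10^-17 J = 1.31×10^-15 J.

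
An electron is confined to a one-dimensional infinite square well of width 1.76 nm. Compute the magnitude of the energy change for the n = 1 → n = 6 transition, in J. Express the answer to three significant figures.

E_1 = h²/(8m_eL²) = 1.945×10^-20 J.
|ΔE| = |1² − 6²|·E_1 = 35·1.945×10^-20 J = 6.81×10^-19 J.

|ΔE| = 6.81×10^-19 J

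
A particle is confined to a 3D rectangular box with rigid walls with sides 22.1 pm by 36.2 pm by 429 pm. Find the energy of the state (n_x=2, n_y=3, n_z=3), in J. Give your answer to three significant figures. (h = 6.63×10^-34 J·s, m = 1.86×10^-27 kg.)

For a 3D rectangular well E = (h²/8m)·Σ n_i²/L_i² = (6.63×10^-34)²/(8·1.86×10^-27) · [2²/(22.1 pm)² + 3²/(36.2 pm)² + 3²/(429 pm)²].
Evaluating gives E = 4.46×10^-19 J.

E = 4.46×10^-19 J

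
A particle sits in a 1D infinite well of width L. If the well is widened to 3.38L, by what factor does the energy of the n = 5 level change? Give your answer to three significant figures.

0.0875

E_n ∝ 1/L², so the energy scales by 1/3.38² = 0.0875.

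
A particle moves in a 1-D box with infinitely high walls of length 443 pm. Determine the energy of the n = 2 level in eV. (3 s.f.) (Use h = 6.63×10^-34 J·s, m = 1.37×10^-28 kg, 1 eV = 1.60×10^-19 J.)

E_2 = 0.0511 eV

For an infinite well E_n = n²h²/(8mL²), so E_1 = h²/(8mL²) = (6.63×10^-34)²/(8·1.37×10^-28·(4.43×10^-10 m)²) = 2.044×10^-21 J.
Then E_2 = 2²·E_1 = 4·2.044×10^-21 J = 8.176×10^-21 J.
Converting, E_2 = 8.176×10^-21 J / (1.60×10^-19 J/eV) = 0.0511 eV.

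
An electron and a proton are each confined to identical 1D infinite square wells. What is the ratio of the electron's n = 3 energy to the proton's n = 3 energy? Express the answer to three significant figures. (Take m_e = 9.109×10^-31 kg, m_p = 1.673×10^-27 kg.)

1.84×10^3

E_n ∝ 1/m at fixed n and L, so the ratio is m_p/m_e = 1.673×10^-27/9.109×10^-31 = 1.84×10^3.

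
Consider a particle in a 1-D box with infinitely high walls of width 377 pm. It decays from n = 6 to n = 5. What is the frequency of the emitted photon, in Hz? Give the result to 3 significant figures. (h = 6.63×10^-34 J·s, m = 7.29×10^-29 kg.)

E_1 = h²/(8mL²) = 5.303×10^-21 J and ΔE = (6² − 5²)E_1 = 5.833×10^-20 J.
f = ΔE/h = 5.833×10^-20/6.63×10^-34 = 8.80×10^13 Hz.

f = 8.80×10^13 Hz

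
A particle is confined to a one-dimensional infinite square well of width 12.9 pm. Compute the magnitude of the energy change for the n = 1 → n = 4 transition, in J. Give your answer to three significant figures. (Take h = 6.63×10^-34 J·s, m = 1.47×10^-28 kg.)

E_1 = h²/(8mL²) = 2.246×10^-18 J.
|ΔE| = |1² − 4²|·E_1 = 15·2.246×10^-18 J = 3.37×10^-17 J.

|ΔE| = 3.37×10^-17 J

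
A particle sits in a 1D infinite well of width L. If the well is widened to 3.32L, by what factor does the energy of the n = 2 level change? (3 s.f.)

E_n ∝ 1/L², so the energy scales by 1/3.32² = 0.0907.

0.0907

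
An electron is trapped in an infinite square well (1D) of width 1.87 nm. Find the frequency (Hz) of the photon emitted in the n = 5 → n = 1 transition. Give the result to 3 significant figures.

f = 6.24×10^14 Hz

E_1 = h²/(8m_eL²) = 1.723×10^-20 J and ΔE = (5² − 1²)E_1 = 4.135×10^-19 J.
f = ΔE/h = 4.135×10^-19/6.626×10^-34 = 6.24×10^14 Hz.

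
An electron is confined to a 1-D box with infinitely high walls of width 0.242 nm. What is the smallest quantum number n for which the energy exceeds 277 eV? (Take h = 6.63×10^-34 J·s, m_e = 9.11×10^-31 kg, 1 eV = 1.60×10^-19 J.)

n = 7

E_1 = h²/(8m_eL²) = 1.030×10^-18 J = 6.438 eV.
Need n² > 277/6.438 = 43.03, i.e. n > 6.560.
The smallest integer satisfying this is n = 7.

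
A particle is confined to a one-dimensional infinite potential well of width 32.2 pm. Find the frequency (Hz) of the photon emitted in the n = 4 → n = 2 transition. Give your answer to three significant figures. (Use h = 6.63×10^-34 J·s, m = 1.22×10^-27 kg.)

f = 7.86×10^14 Hz

E_1 = h²/(8mL²) = 4.344×10^-20 J and ΔE = (4² − 2²)E_1 = 5.213×10^-19 J.
f = ΔE/h = 5.213×10^-19/6.63×10^-34 = 7.86×10^14 Hz.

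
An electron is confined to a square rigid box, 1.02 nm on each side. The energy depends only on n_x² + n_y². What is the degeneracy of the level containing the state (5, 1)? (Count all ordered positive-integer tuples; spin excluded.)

The level has n_x² + n_y² = 26. The ordered positive-integer solutions are (1, 5), (5, 1).
That gives 2 states.

degeneracy = 2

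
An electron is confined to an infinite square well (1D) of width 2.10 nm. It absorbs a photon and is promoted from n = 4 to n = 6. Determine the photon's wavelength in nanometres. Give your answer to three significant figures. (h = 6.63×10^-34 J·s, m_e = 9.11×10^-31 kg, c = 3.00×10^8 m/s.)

λ = 727 nm

E_1 = h²/(8m_eL²) = 1.368×10^-20 J, so ΔE = (6² − 4²)E_1 = 2.736×10^-19 J.
λ = hc/ΔE = (6.63×10^-34·3.00×10^8)/2.736×10^-19 = 7.27×10^-7 m = 727 nm.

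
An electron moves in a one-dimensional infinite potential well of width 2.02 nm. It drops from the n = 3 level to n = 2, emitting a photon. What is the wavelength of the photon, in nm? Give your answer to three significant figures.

λ = 2.69×10^3 nm

E_1 = h²/(8m_eL²) = 1.477×10^-20 J, so ΔE = (3² − 2²)E_1 = 7.385×10^-20 J.
λ = hc/ΔE = (6.626×10^-34·2.998×10^8)/7.385×10^-20 = 2.69×10^-6 m = 2.69×10^3 nm.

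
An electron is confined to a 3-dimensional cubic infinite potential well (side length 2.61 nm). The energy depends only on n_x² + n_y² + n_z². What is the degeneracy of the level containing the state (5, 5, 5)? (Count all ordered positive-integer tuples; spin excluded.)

The level has n_x² + n_y² + n_z² = 75. The ordered positive-integer solutions are (1, 5, 7), (1, 7, 5), (5, 1, 7), (5, 5, 5), (5, 7, 1), (7, 1, 5), (7, 5, 1).
That gives 7 states.

degeneracy = 7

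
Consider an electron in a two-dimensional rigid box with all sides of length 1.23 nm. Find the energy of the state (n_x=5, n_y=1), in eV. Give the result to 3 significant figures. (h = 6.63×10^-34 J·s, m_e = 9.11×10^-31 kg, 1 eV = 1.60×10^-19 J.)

E = 6.48 eV

For a 2D rectangular well E = (h²/8m_e)·Σ n_i²/L_i² = (6.63×10^-34)²/(8·9.11×10^-31) · [5²/(1.23 nm)² + 1²/(1.23 nm)²].
Evaluating gives E = 1.037×10^-18 J = 6.48 eV.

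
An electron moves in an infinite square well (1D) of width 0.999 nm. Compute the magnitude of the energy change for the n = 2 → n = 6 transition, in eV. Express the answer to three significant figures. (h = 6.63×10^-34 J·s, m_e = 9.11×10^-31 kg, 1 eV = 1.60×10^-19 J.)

E_1 = h²/(8m_eL²) = 6.043×10^-20 J.
|ΔE| = |2² − 6²|·E_1 = 32·6.043×10^-20 J = 1.934×10^-18 J = 12.1 eV.

|ΔE| = 12.1 eV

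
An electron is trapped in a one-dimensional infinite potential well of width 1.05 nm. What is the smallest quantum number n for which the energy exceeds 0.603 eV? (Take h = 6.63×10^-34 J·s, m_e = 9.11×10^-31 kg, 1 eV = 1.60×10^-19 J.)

n = 2

E_1 = h²/(8m_eL²) = 5.471×10^-20 J = 0.3419 eV.
Need n² > 0.603/0.3419 = 1.764, i.e. n > 1.328.
The smallest integer satisfying this is n = 2.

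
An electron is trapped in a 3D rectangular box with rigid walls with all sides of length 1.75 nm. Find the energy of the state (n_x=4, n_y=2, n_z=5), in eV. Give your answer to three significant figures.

E = 5.53 eV

For a 3D rectangular well E = (h²/8m_e)·Σ n_i²/L_i² = (6.626×10^-34)²/(8·9.109×10^-31) · [4²/(1.75 nm)² + 2²/(1.75 nm)² + 5²/(1.75 nm)²].
Evaluating gives E = 8.853×10^-19 J = 5.53 eV.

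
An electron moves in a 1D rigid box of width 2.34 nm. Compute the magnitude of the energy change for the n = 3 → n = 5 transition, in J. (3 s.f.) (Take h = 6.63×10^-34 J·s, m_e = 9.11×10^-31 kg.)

E_1 = h²/(8m_eL²) = 1.102×10^-20 J.
|ΔE| = |3² − 5²|·E_1 = 16·1.102×10^-20 J = 1.76×10^-19 J.

|ΔE| = 1.76×10^-19 J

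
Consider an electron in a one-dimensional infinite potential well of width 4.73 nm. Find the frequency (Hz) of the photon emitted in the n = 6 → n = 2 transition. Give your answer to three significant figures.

f = 1.30×10^14 Hz

E_1 = h²/(8m_eL²) = 2.693×10^-21 J and ΔE = (6² − 2²)E_1 = 8.618×10^-20 J.
f = ΔE/h = 8.618×10^-20/6.626×10^-34 = 1.30×10^14 Hz.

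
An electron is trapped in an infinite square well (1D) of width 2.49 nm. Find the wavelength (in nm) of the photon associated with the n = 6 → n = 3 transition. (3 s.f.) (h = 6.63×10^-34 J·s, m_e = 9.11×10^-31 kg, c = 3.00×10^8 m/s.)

E_1 = h²/(8m_eL²) = 9.728×10^-21 J, so ΔE = (6² − 3²)E_1 = 2.627×10^-19 J.
λ = hc/ΔE = (6.63×10^-34·3.00×10^8)/2.627×10^-19 = 7.57×10^-7 m = 757 nm.

λ = 757 nm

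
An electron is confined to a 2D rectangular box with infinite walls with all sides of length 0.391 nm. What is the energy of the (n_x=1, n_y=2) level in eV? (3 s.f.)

For a 2D rectangular well E = (h²/8m_e)·Σ n_i²/L_i² = (6.626×10^-34)²/(8·9.109×10^-31) · [1²/(0.391 nm)² + 2²/(0.391 nm)²].
Evaluating gives E = 1.970×10^-18 J = 12.3 eV.

E = 12.3 eV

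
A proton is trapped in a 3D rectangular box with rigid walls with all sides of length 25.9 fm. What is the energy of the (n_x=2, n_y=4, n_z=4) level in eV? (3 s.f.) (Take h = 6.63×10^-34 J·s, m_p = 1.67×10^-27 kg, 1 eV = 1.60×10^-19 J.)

For a 3D rectangular well E = (h²/8m_p)·Σ n_i²/L_i² = (6.63×10^-34)²/(8·1.67×10^-27) · [2²/(25.9 fm)² + 4²/(25.9 fm)² + 4²/(25.9 fm)²].
Evaluating gives E = 1.766×10^-12 J = 1.10×10^7 eV.

E = 1.10×10^7 eV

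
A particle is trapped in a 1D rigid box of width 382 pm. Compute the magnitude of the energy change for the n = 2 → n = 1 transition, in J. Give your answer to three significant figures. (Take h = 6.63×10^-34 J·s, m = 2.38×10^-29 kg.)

E_1 = h²/(8mL²) = 1.582×10^-20 J.
|ΔE| = |2² − 1²|·E_1 = 3·1.582×10^-20 J = 4.75×10^-20 J.

|ΔE| = 4.75×10^-20 J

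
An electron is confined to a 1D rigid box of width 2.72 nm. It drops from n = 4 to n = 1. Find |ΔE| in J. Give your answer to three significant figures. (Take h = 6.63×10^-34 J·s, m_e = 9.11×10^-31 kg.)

|ΔE| = 1.22×10^-19 J

E_1 = h²/(8m_eL²) = 8.152×10^-21 J.
|ΔE| = |4² − 1²|·E_1 = 15·8.152×10^-21 J = 1.22×10^-19 J.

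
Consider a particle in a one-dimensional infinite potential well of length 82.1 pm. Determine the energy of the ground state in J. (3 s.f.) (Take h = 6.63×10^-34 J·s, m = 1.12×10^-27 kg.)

E_1 = 7.28×10^-21 J

For an infinite well E_n = n²h²/(8mL²), so E_1 = h²/(8mL²) = (6.63×10^-34)²/(8·1.12×10^-27·(8.21×10^-11 m)²) = 7.278×10^-21 J.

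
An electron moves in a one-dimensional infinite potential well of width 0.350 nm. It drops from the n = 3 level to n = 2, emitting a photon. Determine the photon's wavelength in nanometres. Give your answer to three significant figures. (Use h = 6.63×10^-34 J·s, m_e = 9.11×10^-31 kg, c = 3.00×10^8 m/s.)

E_1 = h²/(8m_eL²) = 4.924×10^-19 J, so ΔE = (3² − 2²)E_1 = 2.462×10^-18 J.
λ = hc/ΔE = (6.63×10^-34·3.00×10^8)/2.462×10^-18 = 8.08×10^-8 m = 80.8 nm.

λ = 80.8 nm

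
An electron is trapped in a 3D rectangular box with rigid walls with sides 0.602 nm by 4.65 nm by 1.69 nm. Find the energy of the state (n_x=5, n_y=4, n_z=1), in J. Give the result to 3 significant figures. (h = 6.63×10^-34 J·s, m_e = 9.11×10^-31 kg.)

For a 3D rectangular well E = (h²/8m_e)·Σ n_i²/L_i² = (6.63×10^-34)²/(8·9.11×10^-31) · [5²/(0.602 nm)² + 4²/(4.65 nm)² + 1²/(1.69 nm)²].
Evaluating gives E = 4.23×10^-18 J.

E = 4.23×10^-18 J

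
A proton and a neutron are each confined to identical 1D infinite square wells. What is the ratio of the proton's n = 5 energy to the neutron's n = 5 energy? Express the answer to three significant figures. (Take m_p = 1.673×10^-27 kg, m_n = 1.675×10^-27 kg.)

E_n ∝ 1/m at fixed n and L, so the ratio is m_n/m_p = 1.675×10^-27/1.673×10^-27 = 1.00.

1.00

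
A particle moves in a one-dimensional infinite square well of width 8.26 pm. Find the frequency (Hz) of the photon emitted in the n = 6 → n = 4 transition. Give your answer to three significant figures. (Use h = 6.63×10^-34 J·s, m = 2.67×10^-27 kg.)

E_1 = h²/(8mL²) = 3.016×10^-19 J and ΔE = (6² − 4²)E_1 = 6.032×10^-18 J.
f = ΔE/h = 6.032×10^-18/6.63×10^-34 = 9.10×10^15 Hz.

f = 9.10×10^15 Hz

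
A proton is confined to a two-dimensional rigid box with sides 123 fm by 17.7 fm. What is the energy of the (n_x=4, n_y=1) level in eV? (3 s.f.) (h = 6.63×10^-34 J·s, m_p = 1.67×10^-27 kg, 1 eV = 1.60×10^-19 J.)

For a 2D rectangular well E = (h²/8m_p)·Σ n_i²/L_i² = (6.63×10^-34)²/(8·1.67×10^-27) · [4²/(123 fm)² + 1²/(17.7 fm)²].
Evaluating gives E = 1.398×10^-13 J = 8.74×10^5 eV.

E = 8.74×10^5 eV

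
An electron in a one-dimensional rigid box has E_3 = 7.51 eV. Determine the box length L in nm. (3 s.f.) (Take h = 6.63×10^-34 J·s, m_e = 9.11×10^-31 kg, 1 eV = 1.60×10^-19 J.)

L = 0.672 nm

From E_n = n²h²/(8m_eL²), L = n·h/√(8m_eE_n).
E_3 = 7.51 eV = 1.202×10^-18 J, so L = 3·6.63×10^-34/√(8·9.11×10^-31·1.202×10^-18) = 6.72×10^-10 m = 0.672 nm.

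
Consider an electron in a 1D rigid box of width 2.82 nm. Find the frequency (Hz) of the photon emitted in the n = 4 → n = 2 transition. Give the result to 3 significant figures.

f = 1.37×10^14 Hz

E_1 = h²/(8m_eL²) = 7.576×10^-21 J and ΔE = (4² − 2²)E_1 = 9.091×10^-20 J.
f = ΔE/h = 9.091×10^-20/6.626×10^-34 = 1.37×10^14 Hz.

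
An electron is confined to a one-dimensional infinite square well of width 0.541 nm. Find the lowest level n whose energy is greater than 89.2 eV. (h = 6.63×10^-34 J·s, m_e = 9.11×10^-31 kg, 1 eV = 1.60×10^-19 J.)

n = 9

E_1 = h²/(8m_eL²) = 2.061×10^-19 J = 1.288 eV.
Need n² > 89.2/1.288 = 69.25, i.e. n > 8.322.
The smallest integer satisfying this is n = 9.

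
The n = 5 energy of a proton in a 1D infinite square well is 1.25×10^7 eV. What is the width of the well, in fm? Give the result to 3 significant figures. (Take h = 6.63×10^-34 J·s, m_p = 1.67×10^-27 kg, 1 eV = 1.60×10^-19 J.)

From E_n = n²h²/(8m_pL²), L = n·h/√(8m_pE_n).
E_5 = 1.25×10^7 eV = 2.000×10^-12 J, so L = 5·6.63×10^-34/√(8·1.67×10^-27·2.000×10^-12) = 2.03×10^-14 m = 20.3 fm.

L = 20.3 fm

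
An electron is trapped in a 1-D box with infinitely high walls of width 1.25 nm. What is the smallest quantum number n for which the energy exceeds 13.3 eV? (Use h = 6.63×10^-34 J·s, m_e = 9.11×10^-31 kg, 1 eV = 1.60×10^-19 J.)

E_1 = h²/(8m_eL²) = 3.860×10^-20 J = 0.2413 eV.
Need n² > 13.3/0.2413 = 55.12, i.e. n > 7.424.
The smallest integer satisfying this is n = 8.

n = 8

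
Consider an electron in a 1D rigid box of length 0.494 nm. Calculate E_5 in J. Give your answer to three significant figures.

E_5 = 6.17×10^-18 J

For an infinite well E_n = n²h²/(8m_eL²), so E_1 = h²/(8m_eL²) = (6.626×10^-34)²/(8·9.109×10^-31·(4.94×10^-10 m)²) = 2.469×10^-19 J.
Then E_5 = 5²·E_1 = 25·2.469×10^-19 J = 6.17×10^-18 J.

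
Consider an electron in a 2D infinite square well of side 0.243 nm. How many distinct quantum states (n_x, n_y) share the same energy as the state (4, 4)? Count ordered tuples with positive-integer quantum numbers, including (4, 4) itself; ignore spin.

degeneracy = 1

The level has n_x² + n_y² = 32. The ordered positive-integer solutions are (4, 4).
That gives 1 state.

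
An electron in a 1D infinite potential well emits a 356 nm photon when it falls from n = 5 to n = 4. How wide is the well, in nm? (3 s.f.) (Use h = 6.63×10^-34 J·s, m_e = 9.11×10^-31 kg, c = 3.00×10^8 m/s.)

The photon carries ΔE = hc/λ = 6.63×10^-34·3.00×10^8/3.56×10^-7 m = 5.587×10^-19 J.
Since ΔE = (5² − 4²)E_1, E_1 = 6.208×10^-20 J, and L = h/√(8m_eE_1) = 9.86×10^-10 m = 0.986 nm.

L = 0.986 nm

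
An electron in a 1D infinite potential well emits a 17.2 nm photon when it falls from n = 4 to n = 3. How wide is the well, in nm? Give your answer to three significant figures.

The photon carries ΔE = hc/λ = 6.626×10^-34·2.998×10^8/1.72×10^-8 m = 1.155×10^-17 J.
Since ΔE = (4² − 3²)E_1, E_1 = 1.650×10^-18 J, and L = h/√(8m_eE_1) = 1.91×10^-10 m = 0.191 nm.

L = 0.191 nm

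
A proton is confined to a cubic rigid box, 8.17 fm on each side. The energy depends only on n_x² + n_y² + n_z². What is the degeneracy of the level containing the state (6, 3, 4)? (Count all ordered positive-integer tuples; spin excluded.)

degeneracy = 6

The level has n_x² + n_y² + n_z² = 61. The ordered positive-integer solutions are (3, 4, 6), (3, 6, 4), (4, 3, 6), (4, 6, 3), (6, 3, 4), (6, 4, 3).
That gives 6 states.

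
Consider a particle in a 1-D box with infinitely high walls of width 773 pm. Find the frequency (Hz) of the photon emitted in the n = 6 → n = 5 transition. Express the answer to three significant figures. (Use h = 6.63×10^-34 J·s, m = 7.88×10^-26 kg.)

f = 1.94×10^10 Hz

E_1 = h²/(8mL²) = 1.167×10^-24 J and ΔE = (6² − 5²)E_1 = 1.284×10^-23 J.
f = ΔE/h = 1.284×10^-23/6.63×10^-34 = 1.94×10^10 Hz.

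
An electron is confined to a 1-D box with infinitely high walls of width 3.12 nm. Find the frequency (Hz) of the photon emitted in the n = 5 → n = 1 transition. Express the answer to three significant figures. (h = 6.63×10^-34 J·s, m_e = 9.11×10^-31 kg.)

f = 2.24×10^14 Hz

E_1 = h²/(8m_eL²) = 6.196×10^-21 J and ΔE = (5² − 1²)E_1 = 1.487×10^-19 J.
f = ΔE/h = 1.487×10^-19/6.63×10^-34 = 2.24×10^14 Hz.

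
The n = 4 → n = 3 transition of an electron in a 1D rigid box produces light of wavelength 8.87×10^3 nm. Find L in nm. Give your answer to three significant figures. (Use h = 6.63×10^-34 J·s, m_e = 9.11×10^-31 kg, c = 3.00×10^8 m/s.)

L = 4.34 nm

The photon carries ΔE = hc/λ = 6.63×10^-34·3.00×10^8/8.87×10^-6 m = 2.242×10^-20 J.
Since ΔE = (4² − 3²)E_1, E_1 = 3.203×10^-21 J, and L = h/√(8m_eE_1) = 4.34×10^-9 m = 4.34 nm.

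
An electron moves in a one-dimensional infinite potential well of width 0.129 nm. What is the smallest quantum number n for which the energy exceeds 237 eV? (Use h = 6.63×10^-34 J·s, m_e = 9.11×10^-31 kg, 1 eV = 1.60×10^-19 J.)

E_1 = h²/(8m_eL²) = 3.624×10^-18 J = 22.65 eV.
Need n² > 237/22.65 = 10.46, i.e. n > 3.234.
The smallest integer satisfying this is n = 4.

n = 4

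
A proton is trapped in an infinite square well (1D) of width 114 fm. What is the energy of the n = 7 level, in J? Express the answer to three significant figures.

E_7 = 1.24×10^-13 J

For an infinite well E_n = n²h²/(8m_pL²), so E_1 = h²/(8m_pL²) = (6.626×10^-34)²/(8·1.673×10^-27·(1.14×10^-13 m)²) = 2.524×10^-15 J.
Then E_7 = 7²·E_1 = 49·2.524×10^-15 J = 1.24×10^-13 J.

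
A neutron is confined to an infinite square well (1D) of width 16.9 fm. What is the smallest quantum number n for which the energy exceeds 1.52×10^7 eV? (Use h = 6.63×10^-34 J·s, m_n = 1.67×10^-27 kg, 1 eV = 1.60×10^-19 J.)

E_1 = h²/(8m_nL²) = 1.152×10^-13 J = 7.200×10^5 eV.
Need n² > 1.52×10^7/7.200×10^5 = 21.11, i.e. n > 4.595.
The smallest integer satisfying this is n = 5.

n = 5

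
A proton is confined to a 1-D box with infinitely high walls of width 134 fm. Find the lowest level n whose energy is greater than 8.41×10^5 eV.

E_1 = h²/(8m_pL²) = 1.827×10^-15 J = 1.140×10^4 eV.
Need n² > 8.41×10^5/1.140×10^4 = 73.77, i.e. n > 8.589.
The smallest integer satisfying this is n = 9.

n = 9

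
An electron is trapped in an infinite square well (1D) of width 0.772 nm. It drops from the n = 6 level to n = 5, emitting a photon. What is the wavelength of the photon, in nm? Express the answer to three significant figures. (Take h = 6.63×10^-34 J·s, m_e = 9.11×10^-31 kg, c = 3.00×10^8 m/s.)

λ = 179 nm

E_1 = h²/(8m_eL²) = 1.012×10^-19 J, so ΔE = (6² − 5²)E_1 = 1.113×10^-18 J.
λ = hc/ΔE = (6.63×10^-34·3.00×10^8)/1.113×10^-18 = 1.79×10^-7 m = 179 nm.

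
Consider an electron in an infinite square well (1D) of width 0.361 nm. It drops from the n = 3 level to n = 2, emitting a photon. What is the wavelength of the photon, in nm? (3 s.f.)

λ = 85.9 nm

E_1 = h²/(8m_eL²) = 4.623×10^-19 J, so ΔE = (3² − 2²)E_1 = 2.312×10^-18 J.
λ = hc/ΔE = (6.626×10^-34·2.998×10^8)/2.312×10^-18 = 8.59×10^-8 m = 85.9 nm.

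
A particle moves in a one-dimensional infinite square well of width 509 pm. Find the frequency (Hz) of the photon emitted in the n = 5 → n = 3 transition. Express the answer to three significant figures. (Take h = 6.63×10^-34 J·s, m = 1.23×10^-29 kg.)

f = 4.16×10^14 Hz

E_1 = h²/(8mL²) = 1.724×10^-20 J and ΔE = (5² − 3²)E_1 = 2.758×10^-19 J.
f = ΔE/h = 2.758×10^-19/6.63×10^-34 = 4.16×10^14 Hz.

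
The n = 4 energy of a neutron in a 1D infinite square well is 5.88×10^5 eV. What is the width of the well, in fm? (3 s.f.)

L = 74.6 fm

From E_n = n²h²/(8m_nL²), L = n·h/√(8m_nE_n).
E_4 = 5.88×10^5 eV = 9.420×10^-14 J, so L = 4·6.626×10^-34/√(8·1.675×10^-27·9.420×10^-14) = 7.46×10^-14 m = 74.6 fm.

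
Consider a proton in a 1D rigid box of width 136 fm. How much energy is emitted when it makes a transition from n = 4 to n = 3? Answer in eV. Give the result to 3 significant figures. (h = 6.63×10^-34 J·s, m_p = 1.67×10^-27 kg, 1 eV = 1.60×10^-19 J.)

|ΔE| = 7.78×10^4 eV

E_1 = h²/(8m_pL²) = 1.779×10^-15 J.
|ΔE| = |4² − 3²|·E_1 = 7·1.779×10^-15 J = 1.245×10^-14 J = 7.78×10^4 eV.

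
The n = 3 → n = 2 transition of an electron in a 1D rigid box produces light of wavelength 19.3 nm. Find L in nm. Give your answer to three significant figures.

L = 0.171 nm

The photon carries ΔE = hc/λ = 6.626×10^-34·2.998×10^8/1.93×10^-8 m = 1.029×10^-17 J.
Since ΔE = (3² − 2²)E_1, E_1 = 2.058×10^-18 J, and L = h/√(8m_eE_1) = 1.71×10^-10 m = 0.171 nm.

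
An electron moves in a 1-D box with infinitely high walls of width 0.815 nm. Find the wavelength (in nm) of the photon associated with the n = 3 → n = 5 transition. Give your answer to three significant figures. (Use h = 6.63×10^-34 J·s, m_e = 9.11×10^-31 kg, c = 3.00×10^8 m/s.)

λ = 137 nm

E_1 = h²/(8m_eL²) = 9.080×10^-20 J, so ΔE = (5² − 3²)E_1 = 1.453×10^-18 J.
λ = hc/ΔE = (6.63×10^-34·3.00×10^8)/1.453×10^-18 = 1.37×10^-7 m = 137 nm.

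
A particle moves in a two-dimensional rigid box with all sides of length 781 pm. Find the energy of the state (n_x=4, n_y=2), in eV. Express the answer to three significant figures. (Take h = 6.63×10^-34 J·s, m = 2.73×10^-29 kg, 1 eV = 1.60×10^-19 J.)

E = 0.412 eV

For a 2D rectangular well E = (h²/8m)·Σ n_i²/L_i² = (6.63×10^-34)²/(8·2.73×10^-29) · [4²/(781 pm)² + 2²/(781 pm)²].
Evaluating gives E = 6.599×10^-20 J = 0.412 eV.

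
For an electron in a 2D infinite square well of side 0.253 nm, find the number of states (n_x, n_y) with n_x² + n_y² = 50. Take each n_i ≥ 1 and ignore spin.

degeneracy = 3

The level has n_x² + n_y² = 50. The ordered positive-integer solutions are (1, 7), (5, 5), (7, 1).
That gives 3 states.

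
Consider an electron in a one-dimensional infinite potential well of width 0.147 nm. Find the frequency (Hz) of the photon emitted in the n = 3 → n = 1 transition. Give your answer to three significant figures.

E_1 = h²/(8m_eL²) = 2.788×10^-18 J and ΔE = (3² − 1²)E_1 = 2.230×10^-17 J.
f = ΔE/h = 2.230×10^-17/6.626×10^-34 = 3.37×10^16 Hz.

f = 3.37×10^16 Hz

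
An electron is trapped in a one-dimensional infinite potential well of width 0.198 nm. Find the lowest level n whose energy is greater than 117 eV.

E_1 = h²/(8m_eL²) = 1.537×10^-18 J = 9.594 eV.
Need n² > 117/9.594 = 12.20, i.e. n > 3.493.
The smallest integer satisfying this is n = 4.

n = 4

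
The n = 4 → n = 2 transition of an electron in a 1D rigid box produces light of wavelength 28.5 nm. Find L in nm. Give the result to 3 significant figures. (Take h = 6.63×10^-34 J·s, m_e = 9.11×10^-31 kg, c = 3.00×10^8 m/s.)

L = 0.322 nm

The photon carries ΔE = hc/λ = 6.63×10^-34·3.00×10^8/2.85×10^-8 m = 6.979×10^-18 J.
Since ΔE = (4² − 2²)E_1, E_1 = 5.816×10^-19 J, and L = h/√(8m_eE_1) = 3.22×10^-10 m = 0.322 nm.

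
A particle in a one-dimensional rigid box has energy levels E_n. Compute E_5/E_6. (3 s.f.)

E_n ∝ n², so E_5/E_6 = 5²/6² = 25/36 = 0.694.

0.694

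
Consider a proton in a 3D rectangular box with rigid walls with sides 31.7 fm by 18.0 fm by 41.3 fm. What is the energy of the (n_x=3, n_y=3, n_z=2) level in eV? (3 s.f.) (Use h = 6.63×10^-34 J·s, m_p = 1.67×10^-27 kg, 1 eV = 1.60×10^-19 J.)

E = 8.04×10^6 eV

For a 3D rectangular well E = (h²/8m_p)·Σ n_i²/L_i² = (6.63×10^-34)²/(8·1.67×10^-27) · [3²/(31.7 fm)² + 3²/(18.0 fm)² + 2²/(41.3 fm)²].
Evaluating gives E = 1.286×10^-12 J = 8.04×10^6 eV.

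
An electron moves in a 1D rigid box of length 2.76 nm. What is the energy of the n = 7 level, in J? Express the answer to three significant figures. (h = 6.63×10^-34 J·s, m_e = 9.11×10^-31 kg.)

For an infinite well E_n = n²h²/(8m_eL²), so E_1 = h²/(8m_eL²) = (6.63×10^-34)²/(8·9.11×10^-31·(2.76×10^-9 m)²) = 7.918×10^-21 J.
Then E_7 = 7²·E_1 = 49·7.918×10^-21 J = 3.88×10^-19 J.

E_7 = 3.88×10^-19 J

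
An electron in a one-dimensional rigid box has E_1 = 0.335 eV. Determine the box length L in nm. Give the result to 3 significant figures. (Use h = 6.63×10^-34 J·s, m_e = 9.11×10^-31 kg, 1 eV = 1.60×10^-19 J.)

L = 1.06 nm

From E_n = n²h²/(8m_eL²), L = n·h/√(8m_eE_n).
E_1 = 0.335 eV = 5.360×10^-20 J, so L = 1·6.63×10^-34/√(8·9.11×10^-31·5.360×10^-20) = 1.06×10^-9 m = 1.06 nm.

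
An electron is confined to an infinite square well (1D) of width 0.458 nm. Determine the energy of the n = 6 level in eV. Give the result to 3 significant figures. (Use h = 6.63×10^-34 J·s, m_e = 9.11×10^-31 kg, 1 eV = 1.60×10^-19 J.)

For an infinite well E_n = n²h²/(8m_eL²), so E_1 = h²/(8m_eL²) = (6.63×10^-34)²/(8·9.11×10^-31·(4.58×10^-10 m)²) = 2.875×10^-19 J.
Then E_6 = 6²·E_1 = 36·2.875×10^-19 J = 1.035×10^-17 J.
Converting, E_6 = 1.035×10^-17 J / (1.60×10^-19 J/eV) = 64.7 eV.

E_6 = 64.7 eV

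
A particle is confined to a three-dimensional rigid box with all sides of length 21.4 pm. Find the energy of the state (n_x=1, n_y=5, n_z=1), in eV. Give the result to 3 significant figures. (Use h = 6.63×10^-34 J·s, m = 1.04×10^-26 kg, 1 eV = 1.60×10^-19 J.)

E = 1.95 eV

For a 3D rectangular well E = (h²/8m)·Σ n_i²/L_i² = (6.63×10^-34)²/(8·1.04×10^-26) · [1²/(21.4 pm)² + 5²/(21.4 pm)² + 1²/(21.4 pm)²].
Evaluating gives E = 3.115×10^-19 J = 1.95 eV.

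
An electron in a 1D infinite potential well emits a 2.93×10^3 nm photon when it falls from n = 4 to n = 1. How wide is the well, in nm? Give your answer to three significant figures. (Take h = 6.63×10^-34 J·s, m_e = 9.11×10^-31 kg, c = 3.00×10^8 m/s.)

L = 3.65 nm

The photon carries ΔE = hc/λ = 6.63×10^-34·3.00×10^8/2.93×10^-6 m = 6.788×10^-20 J.
Since ΔE = (4² − 1²)E_1, E_1 = 4.525×10^-21 J, and L = h/√(8m_eE_1) = 3.65×10^-9 m = 3.65 nm.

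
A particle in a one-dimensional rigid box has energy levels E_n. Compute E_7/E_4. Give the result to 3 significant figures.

E_n ∝ n², so E_7/E_4 = 7²/4² = 49/16 = 3.06.

3.06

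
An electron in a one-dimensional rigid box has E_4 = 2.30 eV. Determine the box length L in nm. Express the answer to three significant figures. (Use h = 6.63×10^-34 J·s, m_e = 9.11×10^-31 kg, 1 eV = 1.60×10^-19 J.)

From E_n = n²h²/(8m_eL²), L = n·h/√(8m_eE_n).
E_4 = 2.30 eV = 3.680×10^-19 J, so L = 4·6.63×10^-34/√(8·9.11×10^-31·3.680×10^-19) = 1.62×10^-9 m = 1.62 nm.

L = 1.62 nm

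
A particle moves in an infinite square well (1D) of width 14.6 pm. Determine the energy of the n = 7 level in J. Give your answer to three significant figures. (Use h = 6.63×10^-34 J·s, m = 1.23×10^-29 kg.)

For an infinite well E_n = n²h²/(8mL²), so E_1 = h²/(8mL²) = (6.63×10^-34)²/(8·1.23×10^-29·(1.46×10^-11 m)²) = 2.096×10^-17 J.
Then E_7 = 7²·E_1 = 49·2.096×10^-17 J = 1.03×10^-15 J.

E_7 = 1.03×10^-15 J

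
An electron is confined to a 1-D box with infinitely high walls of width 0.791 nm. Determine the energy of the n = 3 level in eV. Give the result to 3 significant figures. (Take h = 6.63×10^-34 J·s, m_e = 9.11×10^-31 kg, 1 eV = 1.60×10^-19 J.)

E_3 = 5.42 eV

For an infinite well E_n = n²h²/(8m_eL²), so E_1 = h²/(8m_eL²) = (6.63×10^-34)²/(8·9.11×10^-31·(7.91×10^-10 m)²) = 9.640×10^-20 J.
Then E_3 = 3²·E_1 = 9·9.640×10^-20 J = 8.676×10^-19 J.
Converting, E_3 = 8.676×10^-19 J / (1.60×10^-19 J/eV) = 5.42 eV.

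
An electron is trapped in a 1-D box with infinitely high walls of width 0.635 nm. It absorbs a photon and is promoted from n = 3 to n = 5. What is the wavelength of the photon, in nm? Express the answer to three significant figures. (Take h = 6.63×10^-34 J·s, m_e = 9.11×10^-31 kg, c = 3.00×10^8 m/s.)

λ = 83.1 nm

E_1 = h²/(8m_eL²) = 1.496×10^-19 J, so ΔE = (5² − 3²)E_1 = 2.394×10^-18 J.
λ = hc/ΔE = (6.63×10^-34·3.00×10^8)/2.394×10^-18 = 8.31×10^-8 m = 83.1 nm.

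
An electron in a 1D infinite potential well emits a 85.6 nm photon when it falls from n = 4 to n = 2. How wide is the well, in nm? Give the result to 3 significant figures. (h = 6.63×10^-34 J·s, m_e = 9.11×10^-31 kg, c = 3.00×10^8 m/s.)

L = 0.558 nm

The photon carries ΔE = hc/λ = 6.63×10^-34·3.00×10^8/8.56×10^-8 m = 2.324×10^-18 J.
Since ΔE = (4² − 2²)E_1, E_1 = 1.937×10^-19 J, and L = h/√(8m_eE_1) = 5.58×10^-10 m = 0.558 nm.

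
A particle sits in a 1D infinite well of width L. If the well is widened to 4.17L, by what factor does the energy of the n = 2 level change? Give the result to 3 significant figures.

E_n ∝ 1/L², so the energy scales by 1/4.17² = 0.0575.

0.0575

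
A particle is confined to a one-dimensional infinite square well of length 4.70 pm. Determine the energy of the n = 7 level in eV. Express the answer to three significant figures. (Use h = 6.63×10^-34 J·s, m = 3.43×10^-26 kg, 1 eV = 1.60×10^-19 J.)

E_7 = 22.2 eV

For an infinite well E_n = n²h²/(8mL²), so E_1 = h²/(8mL²) = (6.63×10^-34)²/(8·3.43×10^-26·(4.70×10^-12 m)²) = 7.252×10^-20 J.
Then E_7 = 7²·E_1 = 49·7.252×10^-20 J = 3.553×10^-18 J.
Converting, E_7 = 3.553×10^-18 J / (1.60×10^-19 J/eV) = 22.2 eV.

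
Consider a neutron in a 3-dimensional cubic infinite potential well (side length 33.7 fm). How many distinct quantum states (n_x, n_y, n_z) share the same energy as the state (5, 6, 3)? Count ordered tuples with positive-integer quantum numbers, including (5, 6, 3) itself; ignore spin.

The level has n_x² + n_y² + n_z² = 70. The ordered positive-integer solutions are (3, 5, 6), (3, 6, 5), (5, 3, 6), (5, 6, 3), (6, 3, 5), (6, 5, 3).
That gives 6 states.

degeneracy = 6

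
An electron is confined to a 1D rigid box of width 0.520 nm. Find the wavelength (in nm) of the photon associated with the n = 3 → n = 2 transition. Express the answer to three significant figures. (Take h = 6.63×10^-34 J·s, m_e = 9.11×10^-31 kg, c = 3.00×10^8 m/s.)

λ = 178 nm

E_1 = h²/(8m_eL²) = 2.231×10^-19 J, so ΔE = (3² − 2²)E_1 = 1.115×10^-18 J.
λ = hc/ΔE = (6.63×10^-34·3.00×10^8)/1.115×10^-18 = 1.78×10^-7 m = 178 nm.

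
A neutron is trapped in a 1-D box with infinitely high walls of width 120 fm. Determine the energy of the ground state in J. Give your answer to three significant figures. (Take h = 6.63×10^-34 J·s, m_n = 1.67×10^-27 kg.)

For an infinite well E_n = n²h²/(8m_nL²), so E_1 = h²/(8m_nL²) = (6.63×10^-34)²/(8·1.67×10^-27·(1.20×10^-13 m)²) = 2.285×10^-15 J.

E_1 = 2.28×10^-15 J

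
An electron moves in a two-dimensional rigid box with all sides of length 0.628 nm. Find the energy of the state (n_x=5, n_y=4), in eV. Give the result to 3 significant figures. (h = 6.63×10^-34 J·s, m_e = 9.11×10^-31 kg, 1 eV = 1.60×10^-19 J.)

For a 2D rectangular well E = (h²/8m_e)·Σ n_i²/L_i² = (6.63×10^-34)²/(8·9.11×10^-31) · [5²/(0.628 nm)² + 4²/(0.628 nm)²].
Evaluating gives E = 6.270×10^-18 J = 39.2 eV.

E = 39.2 eV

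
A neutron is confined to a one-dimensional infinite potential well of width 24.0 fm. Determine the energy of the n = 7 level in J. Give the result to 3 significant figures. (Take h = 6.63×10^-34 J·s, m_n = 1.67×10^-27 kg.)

For an infinite well E_n = n²h²/(8m_nL²), so E_1 = h²/(8m_nL²) = (6.63×10^-34)²/(8·1.67×10^-27·(2.40×10^-14 m)²) = 5.712×10^-14 J.
Then E_7 = 7²·E_1 = 49·5.712×10^-14 J = 2.80×10^-12 J.

E_7 = 2.80×10^-12 J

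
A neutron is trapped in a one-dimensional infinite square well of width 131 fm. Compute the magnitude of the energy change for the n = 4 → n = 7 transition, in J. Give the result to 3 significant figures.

|ΔE| = 6.30×10^-14 J

E_1 = h²/(8m_nL²) = 1.909×10^-15 J.
|ΔE| = |4² − 7²|·E_1 = 33·1.909×10^-15 J = 6.30×10^-14 J.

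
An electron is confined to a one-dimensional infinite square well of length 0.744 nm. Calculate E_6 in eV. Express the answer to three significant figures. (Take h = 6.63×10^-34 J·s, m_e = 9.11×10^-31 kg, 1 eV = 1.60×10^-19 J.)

For an infinite well E_n = n²h²/(8m_eL²), so E_1 = h²/(8m_eL²) = (6.63×10^-34)²/(8·9.11×10^-31·(7.44×10^-10 m)²) = 1.090×10^-19 J.
Then E_6 = 6²·E_1 = 36·1.090×10^-19 J = 3.924×10^-18 J.
Converting, E_6 = 3.924×10^-18 J / (1.60×10^-19 J/eV) = 24.5 eV.

E_6 = 24.5 eV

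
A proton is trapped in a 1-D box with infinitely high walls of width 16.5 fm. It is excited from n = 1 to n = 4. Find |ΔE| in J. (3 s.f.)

E_1 = h²/(8m_pL²) = 1.205×10^-13 J.
|ΔE| = |1² − 4²|·E_1 = 15·1.205×10^-13 J = 1.81×10^-12 J.

|ΔE| = 1.81×10^-12 J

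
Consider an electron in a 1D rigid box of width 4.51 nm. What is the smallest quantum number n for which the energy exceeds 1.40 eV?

n = 9

E_1 = h²/(8m_eL²) = 2.962×10^-21 J = 0.01849 eV.
Need n² > 1.40/0.01849 = 75.72, i.e. n > 8.702.
The smallest integer satisfying this is n = 9.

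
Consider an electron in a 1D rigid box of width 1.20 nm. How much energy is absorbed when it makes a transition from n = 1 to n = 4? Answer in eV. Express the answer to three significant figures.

|ΔE| = 3.92 eV

E_1 = h²/(8m_eL²) = 4.184×10^-20 J.
|ΔE| = |1² − 4²|·E_1 = 15·4.184×10^-20 J = 6.276×10^-19 J = 3.92 eV.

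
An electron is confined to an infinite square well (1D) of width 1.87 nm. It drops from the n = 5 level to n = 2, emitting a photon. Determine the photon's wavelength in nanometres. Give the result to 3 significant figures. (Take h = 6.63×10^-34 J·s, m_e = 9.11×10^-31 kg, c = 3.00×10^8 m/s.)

λ = 549 nm

E_1 = h²/(8m_eL²) = 1.725×10^-20 J, so ΔE = (5² − 2²)E_1 = 3.623×10^-19 J.
λ = hc/ΔE = (6.63×10^-34·3.00×10^8)/3.623×10^-19 = 5.49×10^-7 m = 549 nm.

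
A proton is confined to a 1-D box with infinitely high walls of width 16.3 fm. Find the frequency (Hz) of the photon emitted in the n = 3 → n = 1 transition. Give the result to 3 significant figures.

E_1 = h²/(8m_pL²) = 1.235×10^-13 J and ΔE = (3² − 1²)E_1 = 9.880×10^-13 J.
f = ΔE/h = 9.880×10^-13/6.626×10^-34 = 1.49×10^21 Hz.

f = 1.49×10^21 Hz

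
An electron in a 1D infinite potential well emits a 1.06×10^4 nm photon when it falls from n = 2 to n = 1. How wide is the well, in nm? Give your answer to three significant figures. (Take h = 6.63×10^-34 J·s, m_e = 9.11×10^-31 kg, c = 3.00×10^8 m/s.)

L = 3.11 nm

The photon carries ΔE = hc/λ = 6.63×10^-34·3.00×10^8/1.06×10^-5 m = 1.876×10^-20 J.
Since ΔE = (2² − 1²)E_1, E_1 = 6.253×10^-21 J, and L = h/√(8m_eE_1) = 3.11×10^-9 m = 3.11 nm.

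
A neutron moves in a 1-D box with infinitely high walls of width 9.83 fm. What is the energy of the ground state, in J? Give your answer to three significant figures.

For an infinite well E_n = n²h²/(8m_nL²), so E_1 = h²/(8m_nL²) = (6.626×10^-34)²/(8·1.675×10^-27·(9.83×10^-15 m)²) = 3.391×10^-13 J.

E_1 = 3.39×10^-13 J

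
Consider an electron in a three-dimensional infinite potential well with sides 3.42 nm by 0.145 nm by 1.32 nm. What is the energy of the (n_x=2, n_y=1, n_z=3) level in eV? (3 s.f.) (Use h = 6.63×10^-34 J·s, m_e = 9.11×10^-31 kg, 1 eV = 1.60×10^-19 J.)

E = 20.0 eV

For a 3D rectangular well E = (h²/8m_e)·Σ n_i²/L_i² = (6.63×10^-34)²/(8·9.11×10^-31) · [2²/(3.42 nm)² + 1²/(0.145 nm)² + 3²/(1.32 nm)²].
Evaluating gives E = 3.201×10^-18 J = 20.0 eV.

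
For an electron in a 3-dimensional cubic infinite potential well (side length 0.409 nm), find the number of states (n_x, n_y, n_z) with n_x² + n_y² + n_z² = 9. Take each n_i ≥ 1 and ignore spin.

degeneracy = 3

The level has n_x² + n_y² + n_z² = 9. The ordered positive-integer solutions are (1, 2, 2), (2, 1, 2), (2, 2, 1).
That gives 3 states.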